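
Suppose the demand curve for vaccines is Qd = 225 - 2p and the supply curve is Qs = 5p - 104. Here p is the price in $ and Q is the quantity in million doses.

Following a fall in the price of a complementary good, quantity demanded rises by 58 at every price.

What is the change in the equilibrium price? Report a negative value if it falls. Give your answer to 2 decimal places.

+8.29

Before the shock: 225 - 2p = 5p - 104 ⇒ 329 = 7p ⇒ p = 47, Q = 131.
After the shift, demand is Qd = 283 - 2p and supply is Qs = 5p - 104.
Equate the new curves: 283 - 2p = 5p - 104, giving 387 = 7p, p = 387/7 ≈ 55.2857, Q = 1207/7 ≈ 172.4286.
Δp = 55.2857 − 47 = +8.29.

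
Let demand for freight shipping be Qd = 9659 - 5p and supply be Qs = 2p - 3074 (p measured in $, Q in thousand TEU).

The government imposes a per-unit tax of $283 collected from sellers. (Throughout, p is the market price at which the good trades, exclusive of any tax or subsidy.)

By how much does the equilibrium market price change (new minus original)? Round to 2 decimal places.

Original equilibrium: 9659 - 5p = 2p - 3074 gives 12733 = 7p, so p = 1819 and Q = 564.
Since sellers keep the price net of the tax, the effective supply curve becomes Qs = 2p - 3640.
Setting them equal: 9659 - 5p = 2p - 3640 → 13299 = 7p, so p = 13299/7 ≈ 1899.8571 and Q = 1118/7 ≈ 159.7143.
Δp = 1899.8571 − 1819 = +80.86.

+80.86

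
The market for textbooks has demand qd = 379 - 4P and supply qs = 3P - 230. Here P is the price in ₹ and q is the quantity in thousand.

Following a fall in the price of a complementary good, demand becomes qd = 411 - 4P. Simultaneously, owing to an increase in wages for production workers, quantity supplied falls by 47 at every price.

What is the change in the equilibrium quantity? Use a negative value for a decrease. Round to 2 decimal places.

Original equilibrium: 379 - 4P = 3P - 230 gives 609 = 7P, so P = 87 and q = 31.
With the change applied: demand qd = 411 - 4P, supply qs = 3P - 277.
Setting them equal: 411 - 4P = 3P - 277 → 688 = 7P, so P = 688/7 ≈ 98.2857 and q = 125/7 ≈ 17.8571.
Δq = 17.8571 − 31 = -13.14.

-13.14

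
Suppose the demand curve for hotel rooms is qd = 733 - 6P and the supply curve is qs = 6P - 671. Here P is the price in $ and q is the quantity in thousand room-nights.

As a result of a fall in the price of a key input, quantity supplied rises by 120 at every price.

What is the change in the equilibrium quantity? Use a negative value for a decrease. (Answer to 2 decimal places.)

+60.00

Initially, 733 - 6P = 6P - 671, so 1404 = 12P and P = 117, q = 31.
With the change applied: demand qd = 733 - 6P, supply qs = 6P - 551.
Setting them equal: 733 - 6P = 6P - 551 → 1284 = 12P, so P = 107 and q = 91.
Δq = 91 − 31 = +60.00.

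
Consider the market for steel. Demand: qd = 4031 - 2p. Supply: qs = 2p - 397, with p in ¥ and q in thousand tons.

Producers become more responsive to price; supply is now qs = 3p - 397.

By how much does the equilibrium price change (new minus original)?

Before the shock: 4031 - 2p = 2p - 397 ⇒ 4428 = 4p ⇒ p = 1107, q = 1817.
The shock moves the curves to qd = 4031 - 2p and qs = 3p - 397.
Clearing the new market: 4031 - 2p = 3p - 397, so p = 885.6 and q = 2259.8.
Δp = 885.6 − 1107 = -221.4.

-221.4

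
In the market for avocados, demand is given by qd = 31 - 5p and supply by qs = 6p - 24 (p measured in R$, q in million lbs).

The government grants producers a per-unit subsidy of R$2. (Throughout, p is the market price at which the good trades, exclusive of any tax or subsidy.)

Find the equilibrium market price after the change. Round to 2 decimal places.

3.91

Solve the original market: 31 - 5p = 6p - 24, hence p = 5 and q = 6.
Since sellers receive the price plus the subsidy, the effective supply curve becomes qs = 6p - 12.
Setting them equal: 31 - 5p = 6p - 12 → 43 = 11p, so p = 43/11 ≈ 3.9091 and q = 126/11 ≈ 11.4545.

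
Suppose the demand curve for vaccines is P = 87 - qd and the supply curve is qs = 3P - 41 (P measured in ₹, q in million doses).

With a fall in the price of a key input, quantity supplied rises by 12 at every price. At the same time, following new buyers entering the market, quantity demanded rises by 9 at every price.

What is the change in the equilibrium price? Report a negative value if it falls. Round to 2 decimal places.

Before the shock: 87 - P = 3P - 41 ⇒ 128 = 4P ⇒ P = 32, q = 55.
The new curves are qd = 96 - P (demand) and qs = 3P - 29 (supply).
Equate the new curves: 96 - P = 3P - 29, giving 125 = 4P, P = 31.25, q = 64.75.
ΔP = 31.25 − 32 = -0.75.

-0.75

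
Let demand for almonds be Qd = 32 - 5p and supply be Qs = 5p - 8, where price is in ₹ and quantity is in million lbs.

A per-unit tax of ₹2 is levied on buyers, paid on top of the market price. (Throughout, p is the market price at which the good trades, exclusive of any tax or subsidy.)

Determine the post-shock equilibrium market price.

Solve the original market: 32 - 5p = 5p - 8, hence p = 4 and Q = 12.
Since buyers pay the price plus the tax, the effective demand curve becomes Qd = 22 - 5p.
Equate the new curves: 22 - 5p = 5p - 8, giving 30 = 10p, p = 3, Q = 7.

3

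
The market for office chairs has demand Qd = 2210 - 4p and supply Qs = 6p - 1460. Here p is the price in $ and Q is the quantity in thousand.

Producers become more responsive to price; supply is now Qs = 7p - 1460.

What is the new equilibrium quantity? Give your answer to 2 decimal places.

Original equilibrium: 2210 - 4p = 6p - 1460 gives 3670 = 10p, so p = 367 and Q = 742.
The shock moves the curves to Qd = 2210 - 4p and Qs = 7p - 1460.
New equilibrium: 2210 - 4p = 7p - 1460 ⇒ 3670 = 11p ⇒ p = 3670/11 ≈ 333.6364, Q = 9630/11 ≈ 875.4545.

875.45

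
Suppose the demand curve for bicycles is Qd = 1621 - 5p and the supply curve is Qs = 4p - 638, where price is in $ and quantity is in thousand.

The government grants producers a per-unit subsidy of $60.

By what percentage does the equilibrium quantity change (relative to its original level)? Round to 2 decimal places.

Solve the original market: 1621 - 5p = 4p - 638, hence p = 251 and Q = 366.
Since sellers receive the price plus the subsidy, the effective supply curve becomes Qs = 4p - 398.
Clearing the new market: 1621 - 5p = 4p - 398, so p = 673/3 ≈ 224.3333 and Q = 1498/3 ≈ 499.3333.
%ΔQ = (499.3333 − 366) / 366 × 100 = +36.43%.

+36.43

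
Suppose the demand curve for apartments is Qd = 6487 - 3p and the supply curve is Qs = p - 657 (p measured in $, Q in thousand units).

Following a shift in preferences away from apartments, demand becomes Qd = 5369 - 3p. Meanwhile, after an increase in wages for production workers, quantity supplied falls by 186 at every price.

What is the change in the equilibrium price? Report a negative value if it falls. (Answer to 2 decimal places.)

Before the shock: 6487 - 3p = p - 657 ⇒ 7144 = 4p ⇒ p = 1786, Q = 1129.
After the shift, demand is Qd = 5369 - 3p and supply is Qs = p - 843.
Equate the new curves: 5369 - 3p = p - 843, giving 6212 = 4p, p = 1553, Q = 710.
Δp = 1553 − 1786 = -233.00.

-233.00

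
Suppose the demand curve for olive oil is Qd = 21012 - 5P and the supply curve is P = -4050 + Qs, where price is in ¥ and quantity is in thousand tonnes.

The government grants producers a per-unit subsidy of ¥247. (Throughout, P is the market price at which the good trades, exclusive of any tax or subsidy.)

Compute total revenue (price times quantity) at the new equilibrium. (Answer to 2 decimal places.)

19731593.19

Original equilibrium: 21012 - 5P = P + 4050 gives 16962 = 6P, so P = 2827 and Q = 6877.
Since sellers receive the price plus the subsidy, the effective supply curve becomes Qs = P + 4297.
New equilibrium: 21012 - 5P = P + 4297 ⇒ 16715 = 6P ⇒ P = 16715/6 ≈ 2785.8333, Q = 42497/6 ≈ 7082.8333.
New expenditure = 2785.8333 × 7082.8333 = 19731593.19.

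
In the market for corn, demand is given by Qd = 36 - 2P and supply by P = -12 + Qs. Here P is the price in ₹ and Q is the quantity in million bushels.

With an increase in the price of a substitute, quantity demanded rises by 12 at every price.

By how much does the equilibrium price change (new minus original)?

Original equilibrium: 36 - 2P = P + 12 gives 24 = 3P, so P = 8 and Q = 20.
The shock moves the curves to Qd = 48 - 2P and Qs = P + 12.
Clearing the new market: 48 - 2P = P + 12, so P = 12 and Q = 24.
ΔP = 12 − 8 = +4.

+4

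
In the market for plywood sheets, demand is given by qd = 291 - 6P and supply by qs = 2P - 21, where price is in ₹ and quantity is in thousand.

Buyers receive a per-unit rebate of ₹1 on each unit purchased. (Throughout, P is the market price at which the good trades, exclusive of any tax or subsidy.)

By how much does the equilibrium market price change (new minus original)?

Solve the original market: 291 - 6P = 2P - 21, hence P = 39 and q = 57.
Since buyers' out-of-pocket price is the market price minus the rebate, the effective demand curve becomes qd = 297 - 6P.
Clearing the new market: 297 - 6P = 2P - 21, so P = 39.75 and q = 58.5.
ΔP = 39.75 − 39 = +0.75.

+0.75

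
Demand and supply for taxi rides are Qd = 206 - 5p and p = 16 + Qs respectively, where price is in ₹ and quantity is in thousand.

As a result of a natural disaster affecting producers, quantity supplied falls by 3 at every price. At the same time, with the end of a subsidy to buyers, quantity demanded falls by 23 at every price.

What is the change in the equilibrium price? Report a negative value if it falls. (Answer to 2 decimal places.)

-3.33

Original equilibrium: 206 - 5p = p - 16 gives 222 = 6p, so p = 37 and Q = 21.
The shock moves the curves to Qd = 183 - 5p and Qs = p - 19.
Setting them equal: 183 - 5p = p - 19 → 202 = 6p, so p = 101/3 ≈ 33.6667 and Q = 44/3 ≈ 14.6667.
Δp = 33.6667 − 37 = -3.33.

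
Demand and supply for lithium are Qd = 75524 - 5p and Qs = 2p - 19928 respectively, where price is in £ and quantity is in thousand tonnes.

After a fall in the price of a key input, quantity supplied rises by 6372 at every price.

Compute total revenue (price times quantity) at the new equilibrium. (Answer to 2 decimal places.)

Original equilibrium: 75524 - 5p = 2p - 19928 gives 95452 = 7p, so p = 13636 and Q = 7344.
The shock moves the curves to Qd = 75524 - 5p and Qs = 2p - 13556.
New equilibrium: 75524 - 5p = 2p - 13556 ⇒ 89080 = 7p ⇒ p = 89080/7 ≈ 12725.7143, Q = 83268/7 ≈ 11895.4286.
New expenditure = 12725.7143 × 11895.4286 = 151377825.31.

151377825.31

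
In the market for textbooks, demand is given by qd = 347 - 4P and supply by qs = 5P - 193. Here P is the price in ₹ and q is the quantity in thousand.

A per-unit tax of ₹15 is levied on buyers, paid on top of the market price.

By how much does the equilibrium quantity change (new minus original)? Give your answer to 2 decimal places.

-33.33

Solve the original market: 347 - 4P = 5P - 193, hence P = 60 and q = 107.
Since buyers pay the price plus the tax, the effective demand curve becomes qd = 287 - 4P.
Setting them equal: 287 - 4P = 5P - 193 → 480 = 9P, so P = 160/3 ≈ 53.3333 and q = 221/3 ≈ 73.6667.
Δq = 73.6667 − 107 = -33.33.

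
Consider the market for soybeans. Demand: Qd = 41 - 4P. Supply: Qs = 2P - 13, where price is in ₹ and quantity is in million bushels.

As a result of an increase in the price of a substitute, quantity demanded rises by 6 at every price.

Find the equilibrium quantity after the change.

Initially, 41 - 4P = 2P - 13, so 54 = 6P and P = 9, Q = 5.
The new curves are Qd = 47 - 4P (demand) and Qs = 2P - 13 (supply).
Clearing the new market: 47 - 4P = 2P - 13, so P = 10 and Q = 7.

7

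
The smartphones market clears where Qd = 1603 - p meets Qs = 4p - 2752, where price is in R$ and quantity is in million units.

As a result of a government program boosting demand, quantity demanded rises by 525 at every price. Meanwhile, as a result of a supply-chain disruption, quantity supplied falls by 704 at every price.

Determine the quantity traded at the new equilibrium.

1011.2

Original equilibrium: 1603 - p = 4p - 2752 gives 4355 = 5p, so p = 871 and Q = 732.
The shock moves the curves to Qd = 2128 - p and Qs = 4p - 3456.
Setting them equal: 2128 - p = 4p - 3456 → 5584 = 5p, so p = 1116.8 and Q = 1011.2.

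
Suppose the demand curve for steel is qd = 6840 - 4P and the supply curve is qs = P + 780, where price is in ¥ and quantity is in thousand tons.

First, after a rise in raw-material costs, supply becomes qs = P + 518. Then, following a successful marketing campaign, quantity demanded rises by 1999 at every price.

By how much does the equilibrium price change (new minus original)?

Before the shock: 6840 - 4P = P + 780 ⇒ 6060 = 5P ⇒ P = 1212, q = 1992.
With the change applied: demand qd = 8839 - 4P, supply qs = P + 518.
Equate the new curves: 8839 - 4P = P + 518, giving 8321 = 5P, P = 1664.2, q = 2182.2.
ΔP = 1664.2 − 1212 = +452.2.

+452.2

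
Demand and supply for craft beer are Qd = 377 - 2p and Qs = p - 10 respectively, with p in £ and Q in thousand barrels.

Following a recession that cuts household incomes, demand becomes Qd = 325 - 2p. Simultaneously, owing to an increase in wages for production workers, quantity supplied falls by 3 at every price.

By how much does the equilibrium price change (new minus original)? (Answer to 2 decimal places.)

Original equilibrium: 377 - 2p = p - 10 gives 387 = 3p, so p = 129 and Q = 119.
With the change applied: demand Qd = 325 - 2p, supply Qs = p - 13.
New equilibrium: 325 - 2p = p - 13 ⇒ 338 = 3p ⇒ p = 338/3 ≈ 112.6667, Q = 299/3 ≈ 99.6667.
Δp = 112.6667 − 129 = -16.33.

-16.33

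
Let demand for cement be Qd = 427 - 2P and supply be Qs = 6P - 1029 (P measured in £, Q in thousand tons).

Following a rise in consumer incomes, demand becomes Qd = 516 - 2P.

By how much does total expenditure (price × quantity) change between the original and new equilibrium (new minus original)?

Initially, 427 - 2P = 6P - 1029, so 1456 = 8P and P = 182, Q = 63.
After the shift, demand is Qd = 516 - 2P and supply is Qs = 6P - 1029.
Clearing the new market: 516 - 2P = 6P - 1029, so P = 193.125 and Q = 129.75.
Expenditure moves from 182×63 = 11466 to 193.125×129.75 = 25057.96875; change = +13591.96875.

+13591.96875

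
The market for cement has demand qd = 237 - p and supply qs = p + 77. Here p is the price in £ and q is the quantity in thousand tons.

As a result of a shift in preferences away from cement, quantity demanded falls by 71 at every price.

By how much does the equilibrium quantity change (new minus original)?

Before the shock: 237 - p = p + 77 ⇒ 160 = 2p ⇒ p = 80, q = 157.
With the change applied: demand qd = 166 - p, supply qs = p + 77.
Setting them equal: 166 - p = p + 77 → 89 = 2p, so p = 44.5 and q = 121.5.
Δq = 121.5 − 157 = -35.5.

-35.5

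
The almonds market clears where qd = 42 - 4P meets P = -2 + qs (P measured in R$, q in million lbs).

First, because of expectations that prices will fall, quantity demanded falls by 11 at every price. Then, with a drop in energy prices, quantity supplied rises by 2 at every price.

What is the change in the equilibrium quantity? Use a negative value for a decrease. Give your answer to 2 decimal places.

Initially, 42 - 4P = P + 2, so 40 = 5P and P = 8, q = 10.
The new curves are qd = 31 - 4P (demand) and qs = P + 4 (supply).
Equate the new curves: 31 - 4P = P + 4, giving 27 = 5P, P = 5.4, q = 9.4.
Δq = 9.4 − 10 = -0.60.

-0.60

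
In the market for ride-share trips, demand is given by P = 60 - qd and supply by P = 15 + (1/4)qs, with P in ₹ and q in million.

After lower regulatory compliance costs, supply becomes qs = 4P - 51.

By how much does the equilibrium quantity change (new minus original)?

Initially, 60 - P = 4P - 60, so 120 = 5P and P = 24, q = 36.
The shock moves the curves to qd = 60 - P and qs = 4P - 51.
Equate the new curves: 60 - P = 4P - 51, giving 111 = 5P, P = 22.2, q = 37.8.
Δq = 37.8 − 36 = +1.8.

+1.8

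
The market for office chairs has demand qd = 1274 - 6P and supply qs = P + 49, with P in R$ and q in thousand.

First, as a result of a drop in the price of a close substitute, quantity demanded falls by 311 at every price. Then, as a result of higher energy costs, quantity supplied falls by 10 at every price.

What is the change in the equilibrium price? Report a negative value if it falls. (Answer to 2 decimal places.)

Solve the original market: 1274 - 6P = P + 49, hence P = 175 and q = 224.
The shock moves the curves to qd = 963 - 6P and qs = P + 39.
Clearing the new market: 963 - 6P = P + 39, so P = 132 and q = 171.
ΔP = 132 − 175 = -43.00.

-43.00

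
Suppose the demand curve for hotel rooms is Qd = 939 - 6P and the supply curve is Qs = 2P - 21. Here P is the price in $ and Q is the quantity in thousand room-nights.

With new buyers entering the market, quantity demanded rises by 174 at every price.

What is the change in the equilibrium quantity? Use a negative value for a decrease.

Solve the original market: 939 - 6P = 2P - 21, hence P = 120 and Q = 219.
With the change applied: demand Qd = 1113 - 6P, supply Qs = 2P - 21.
New equilibrium: 1113 - 6P = 2P - 21 ⇒ 1134 = 8P ⇒ P = 141.75, Q = 262.5.
ΔQ = 262.5 − 219 = +43.5.

+43.5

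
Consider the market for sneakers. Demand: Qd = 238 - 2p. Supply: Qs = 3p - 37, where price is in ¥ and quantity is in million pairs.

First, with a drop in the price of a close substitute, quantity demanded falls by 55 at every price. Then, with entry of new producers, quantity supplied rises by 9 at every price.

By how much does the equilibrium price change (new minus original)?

-12.8

Original equilibrium: 238 - 2p = 3p - 37 gives 275 = 5p, so p = 55 and Q = 128.
With the change applied: demand Qd = 183 - 2p, supply Qs = 3p - 28.
Setting them equal: 183 - 2p = 3p - 28 → 211 = 5p, so p = 42.2 and Q = 98.6.
Δp = 42.2 − 55 = -12.8.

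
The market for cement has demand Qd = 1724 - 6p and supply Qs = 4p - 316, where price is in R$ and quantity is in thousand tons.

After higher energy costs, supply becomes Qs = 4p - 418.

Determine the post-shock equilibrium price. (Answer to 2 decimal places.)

214.20

Original equilibrium: 1724 - 6p = 4p - 316 gives 2040 = 10p, so p = 204 and Q = 500.
The shock moves the curves to Qd = 1724 - 6p and Qs = 4p - 418.
New equilibrium: 1724 - 6p = 4p - 418 ⇒ 2142 = 10p ⇒ p = 214.2, Q = 438.8.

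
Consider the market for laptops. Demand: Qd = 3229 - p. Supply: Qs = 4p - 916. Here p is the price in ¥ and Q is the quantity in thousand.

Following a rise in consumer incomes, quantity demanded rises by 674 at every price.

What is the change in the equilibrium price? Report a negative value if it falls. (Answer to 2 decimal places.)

+134.80

Original equilibrium: 3229 - p = 4p - 916 gives 4145 = 5p, so p = 829 and Q = 2400.
The shock moves the curves to Qd = 3903 - p and Qs = 4p - 916.
Equate the new curves: 3903 - p = 4p - 916, giving 4819 = 5p, p = 963.8, Q = 2939.2.
Δp = 963.8 − 829 = +134.80.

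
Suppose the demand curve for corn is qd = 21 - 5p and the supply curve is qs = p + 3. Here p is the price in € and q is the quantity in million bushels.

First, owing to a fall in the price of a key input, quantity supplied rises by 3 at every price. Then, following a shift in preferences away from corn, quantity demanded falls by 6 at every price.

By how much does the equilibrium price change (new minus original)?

Before the shock: 21 - 5p = p + 3 ⇒ 18 = 6p ⇒ p = 3, q = 6.
After the shift, demand is qd = 15 - 5p and supply is qs = p + 6.
Clearing the new market: 15 - 5p = p + 6, so p = 1.5 and q = 7.5.
Δp = 1.5 − 3 = -1.5.

-1.5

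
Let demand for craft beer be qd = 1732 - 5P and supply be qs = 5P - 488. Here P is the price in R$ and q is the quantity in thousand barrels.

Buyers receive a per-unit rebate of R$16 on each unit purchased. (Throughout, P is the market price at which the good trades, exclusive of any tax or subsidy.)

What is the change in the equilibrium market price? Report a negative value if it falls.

Solve the original market: 1732 - 5P = 5P - 488, hence P = 222 and q = 622.
Since buyers' out-of-pocket price is the market price minus the rebate, the effective demand curve becomes qd = 1812 - 5P.
New equilibrium: 1812 - 5P = 5P - 488 ⇒ 2300 = 10P ⇒ P = 230, q = 662.
ΔP = 230 − 222 = +8.

+8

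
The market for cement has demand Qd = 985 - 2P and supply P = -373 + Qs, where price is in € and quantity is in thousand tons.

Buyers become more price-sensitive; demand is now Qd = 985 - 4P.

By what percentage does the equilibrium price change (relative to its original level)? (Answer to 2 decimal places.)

-40.00

Solve the original market: 985 - 2P = P + 373, hence P = 204 and Q = 577.
With the change applied: demand Qd = 985 - 4P, supply Qs = P + 373.
Equate the new curves: 985 - 4P = P + 373, giving 612 = 5P, P = 122.4, Q = 495.4.
%ΔP = (122.4 − 204) / 204 × 100 = -40.00%.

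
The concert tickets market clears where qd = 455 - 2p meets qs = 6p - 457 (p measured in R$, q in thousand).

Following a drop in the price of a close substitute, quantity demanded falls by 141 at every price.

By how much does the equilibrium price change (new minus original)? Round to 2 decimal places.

Before the shock: 455 - 2p = 6p - 457 ⇒ 912 = 8p ⇒ p = 114, q = 227.
The shock moves the curves to qd = 314 - 2p and qs = 6p - 457.
Setting them equal: 314 - 2p = 6p - 457 → 771 = 8p, so p = 96.375 and q = 121.25.
Δp = 96.375 − 114 = -17.63.

-17.63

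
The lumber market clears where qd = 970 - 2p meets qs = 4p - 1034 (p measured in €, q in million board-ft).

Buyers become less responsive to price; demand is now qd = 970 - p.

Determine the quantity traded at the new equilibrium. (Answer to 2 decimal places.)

569.20

Solve the original market: 970 - 2p = 4p - 1034, hence p = 334 and q = 302.
The new curves are qd = 970 - p (demand) and qs = 4p - 1034 (supply).
Equate the new curves: 970 - p = 4p - 1034, giving 2004 = 5p, p = 400.8, q = 569.2.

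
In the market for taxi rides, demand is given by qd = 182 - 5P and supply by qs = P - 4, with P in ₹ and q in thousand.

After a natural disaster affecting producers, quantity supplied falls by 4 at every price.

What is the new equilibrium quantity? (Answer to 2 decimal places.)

Before the shock: 182 - 5P = P - 4 ⇒ 186 = 6P ⇒ P = 31, q = 27.
The new curves are qd = 182 - 5P (demand) and qs = P - 8 (supply).
Clearing the new market: 182 - 5P = P - 8, so P = 95/3 ≈ 31.6667 and q = 71/3 ≈ 23.6667.

23.67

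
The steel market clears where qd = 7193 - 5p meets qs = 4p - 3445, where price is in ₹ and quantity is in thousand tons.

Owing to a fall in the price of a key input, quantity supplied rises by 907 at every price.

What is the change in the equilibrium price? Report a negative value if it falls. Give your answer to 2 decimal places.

-100.78

Solve the original market: 7193 - 5p = 4p - 3445, hence p = 1182 and q = 1283.
The new curves are qd = 7193 - 5p (demand) and qs = 4p - 2538 (supply).
Clearing the new market: 7193 - 5p = 4p - 2538, so p = 9731/9 ≈ 1081.2222 and q = 16082/9 ≈ 1786.8889.
Δp = 1081.2222 − 1182 = -100.78.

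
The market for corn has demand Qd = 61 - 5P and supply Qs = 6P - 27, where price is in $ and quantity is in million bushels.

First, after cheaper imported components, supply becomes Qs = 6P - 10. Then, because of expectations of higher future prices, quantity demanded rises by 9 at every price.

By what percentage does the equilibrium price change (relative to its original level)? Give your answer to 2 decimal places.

-9.09

Initially, 61 - 5P = 6P - 27, so 88 = 11P and P = 8, Q = 21.
With the change applied: demand Qd = 70 - 5P, supply Qs = 6P - 10.
Clearing the new market: 70 - 5P = 6P - 10, so P = 80/11 ≈ 7.2727 and Q = 370/11 ≈ 33.6364.
%ΔP = (7.2727 − 8) / 8 × 100 = -9.09%.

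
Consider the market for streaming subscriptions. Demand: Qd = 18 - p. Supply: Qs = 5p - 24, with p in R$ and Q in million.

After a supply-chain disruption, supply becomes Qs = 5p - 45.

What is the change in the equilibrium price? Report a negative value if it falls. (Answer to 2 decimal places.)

+3.50

Solve the original market: 18 - p = 5p - 24, hence p = 7 and Q = 11.
The new curves are Qd = 18 - p (demand) and Qs = 5p - 45 (supply).
New equilibrium: 18 - p = 5p - 45 ⇒ 63 = 6p ⇒ p = 10.5, Q = 7.5.
Δp = 10.5 − 7 = +3.50.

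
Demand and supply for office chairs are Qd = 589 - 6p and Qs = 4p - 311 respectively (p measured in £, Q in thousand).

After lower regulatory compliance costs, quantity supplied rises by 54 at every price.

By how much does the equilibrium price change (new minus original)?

Before the shock: 589 - 6p = 4p - 311 ⇒ 900 = 10p ⇒ p = 90, Q = 49.
The shock moves the curves to Qd = 589 - 6p and Qs = 4p - 257.
Setting them equal: 589 - 6p = 4p - 257 → 846 = 10p, so p = 84.6 and Q = 81.4.
Δp = 84.6 − 90 = -5.4.

-5.4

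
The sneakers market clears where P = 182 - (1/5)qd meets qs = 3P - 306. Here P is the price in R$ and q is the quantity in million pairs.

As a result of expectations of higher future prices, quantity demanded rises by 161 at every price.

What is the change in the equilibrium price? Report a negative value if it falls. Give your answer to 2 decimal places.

Before the shock: 910 - 5P = 3P - 306 ⇒ 1216 = 8P ⇒ P = 152, q = 150.
With the change applied: demand qd = 1071 - 5P, supply qs = 3P - 306.
New equilibrium: 1071 - 5P = 3P - 306 ⇒ 1377 = 8P ⇒ P = 172.125, q = 210.375.
ΔP = 172.125 − 152 = +20.13.

+20.13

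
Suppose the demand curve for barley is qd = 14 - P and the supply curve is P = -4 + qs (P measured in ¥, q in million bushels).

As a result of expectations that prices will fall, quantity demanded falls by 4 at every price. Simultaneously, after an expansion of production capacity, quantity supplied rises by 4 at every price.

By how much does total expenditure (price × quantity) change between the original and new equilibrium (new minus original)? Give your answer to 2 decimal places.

Initially, 14 - P = P + 4, so 10 = 2P and P = 5, q = 9.
After the shift, demand is qd = 10 - P and supply is qs = P + 8.
Setting them equal: 10 - P = P + 8 → 2 = 2P, so P = 1 and q = 9.
Expenditure moves from 5×9 = 45 to 1×9 = 9; change = -36.00.

-36.00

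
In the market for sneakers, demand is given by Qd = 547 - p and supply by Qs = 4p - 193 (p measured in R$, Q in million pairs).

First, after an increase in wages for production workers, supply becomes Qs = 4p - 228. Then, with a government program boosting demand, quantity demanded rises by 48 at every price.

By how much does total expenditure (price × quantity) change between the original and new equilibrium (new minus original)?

Initially, 547 - p = 4p - 193, so 740 = 5p and p = 148, Q = 399.
The new curves are Qd = 595 - p (demand) and Qs = 4p - 228 (supply).
New equilibrium: 595 - p = 4p - 228 ⇒ 823 = 5p ⇒ p = 164.6, Q = 430.4.
Expenditure moves from 148×399 = 59052 to 164.6×430.4 = 70843.84; change = +11791.84.

+11791.84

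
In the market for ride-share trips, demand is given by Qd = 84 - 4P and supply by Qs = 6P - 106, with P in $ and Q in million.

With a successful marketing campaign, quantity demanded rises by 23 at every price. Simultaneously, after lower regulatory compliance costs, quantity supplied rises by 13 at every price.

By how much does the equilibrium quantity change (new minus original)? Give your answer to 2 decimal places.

+19.00

Solve the original market: 84 - 4P = 6P - 106, hence P = 19 and Q = 8.
After the shift, demand is Qd = 107 - 4P and supply is Qs = 6P - 93.
Clearing the new market: 107 - 4P = 6P - 93, so P = 20 and Q = 27.
ΔQ = 27 − 8 = +19.00.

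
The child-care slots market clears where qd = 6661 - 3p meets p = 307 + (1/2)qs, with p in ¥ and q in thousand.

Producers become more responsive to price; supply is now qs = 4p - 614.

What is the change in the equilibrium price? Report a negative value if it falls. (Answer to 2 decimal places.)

-415.71

Solve the original market: 6661 - 3p = 2p - 614, hence p = 1455 and q = 2296.
The shock moves the curves to qd = 6661 - 3p and qs = 4p - 614.
Clearing the new market: 6661 - 3p = 4p - 614, so p = 7275/7 ≈ 1039.2857 and q = 24802/7 ≈ 3543.1429.
Δp = 1039.2857 − 1455 = -415.71.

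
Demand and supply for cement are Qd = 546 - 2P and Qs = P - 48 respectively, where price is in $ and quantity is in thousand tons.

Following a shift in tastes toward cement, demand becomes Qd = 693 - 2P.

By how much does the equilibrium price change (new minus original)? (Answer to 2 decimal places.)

+49.00

Initially, 546 - 2P = P - 48, so 594 = 3P and P = 198, Q = 150.
With the change applied: demand Qd = 693 - 2P, supply Qs = P - 48.
Equate the new curves: 693 - 2P = P - 48, giving 741 = 3P, P = 247, Q = 199.
ΔP = 247 − 198 = +49.00.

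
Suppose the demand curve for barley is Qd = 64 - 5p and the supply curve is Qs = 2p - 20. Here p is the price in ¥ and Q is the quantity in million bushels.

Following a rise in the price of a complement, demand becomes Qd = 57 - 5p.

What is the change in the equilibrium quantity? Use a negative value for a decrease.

-2

Initially, 64 - 5p = 2p - 20, so 84 = 7p and p = 12, Q = 4.
After the shift, demand is Qd = 57 - 5p and supply is Qs = 2p - 20.
Setting them equal: 57 - 5p = 2p - 20 → 77 = 7p, so p = 11 and Q = 2.
ΔQ = 2 − 4 = -2.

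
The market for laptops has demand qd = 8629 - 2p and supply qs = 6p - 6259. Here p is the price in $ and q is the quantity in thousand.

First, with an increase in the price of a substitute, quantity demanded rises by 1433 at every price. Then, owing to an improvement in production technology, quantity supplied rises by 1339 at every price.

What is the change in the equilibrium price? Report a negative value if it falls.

Original equilibrium: 8629 - 2p = 6p - 6259 gives 14888 = 8p, so p = 1861 and q = 4907.
After the shift, demand is qd = 10062 - 2p and supply is qs = 6p - 4920.
New equilibrium: 10062 - 2p = 6p - 4920 ⇒ 14982 = 8p ⇒ p = 1872.75, q = 6316.5.
Δp = 1872.75 − 1861 = +11.75.

+11.75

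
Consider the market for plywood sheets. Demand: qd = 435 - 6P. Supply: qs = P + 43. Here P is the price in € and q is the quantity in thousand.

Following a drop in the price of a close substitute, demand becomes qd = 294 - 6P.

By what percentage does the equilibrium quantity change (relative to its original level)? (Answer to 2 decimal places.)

-20.35

Initially, 435 - 6P = P + 43, so 392 = 7P and P = 56, q = 99.
With the change applied: demand qd = 294 - 6P, supply qs = P + 43.
Clearing the new market: 294 - 6P = P + 43, so P = 251/7 ≈ 35.8571 and q = 552/7 ≈ 78.8571.
%Δq = (78.8571 − 99) / 99 × 100 = -20.35%.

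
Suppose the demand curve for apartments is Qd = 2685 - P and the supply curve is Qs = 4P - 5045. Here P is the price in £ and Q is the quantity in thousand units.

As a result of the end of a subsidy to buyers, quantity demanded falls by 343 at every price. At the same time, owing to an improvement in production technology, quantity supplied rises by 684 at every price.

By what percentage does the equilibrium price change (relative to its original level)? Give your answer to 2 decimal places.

-13.29

Original equilibrium: 2685 - P = 4P - 5045 gives 7730 = 5P, so P = 1546 and Q = 1139.
The shock moves the curves to Qd = 2342 - P and Qs = 4P - 4361.
Equate the new curves: 2342 - P = 4P - 4361, giving 6703 = 5P, P = 1340.6, Q = 1001.4.
%ΔP = (1340.6 − 1546) / 1546 × 100 = -13.29%.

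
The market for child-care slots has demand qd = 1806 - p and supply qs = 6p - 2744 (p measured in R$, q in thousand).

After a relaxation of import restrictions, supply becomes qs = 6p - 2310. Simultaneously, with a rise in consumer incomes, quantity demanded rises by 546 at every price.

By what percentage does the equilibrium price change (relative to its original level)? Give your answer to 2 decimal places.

Original equilibrium: 1806 - p = 6p - 2744 gives 4550 = 7p, so p = 650 and q = 1156.
The shock moves the curves to qd = 2352 - p and qs = 6p - 2310.
Clearing the new market: 2352 - p = 6p - 2310, so p = 666 and q = 1686.
%Δp = (666 − 650) / 650 × 100 = +2.46%.

+2.46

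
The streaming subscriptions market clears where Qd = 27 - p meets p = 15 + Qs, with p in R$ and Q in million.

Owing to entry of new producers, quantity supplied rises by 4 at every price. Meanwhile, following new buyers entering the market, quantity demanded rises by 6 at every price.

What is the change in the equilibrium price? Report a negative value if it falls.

Original equilibrium: 27 - p = p - 15 gives 42 = 2p, so p = 21 and Q = 6.
The shock moves the curves to Qd = 33 - p and Qs = p - 11.
Clearing the new market: 33 - p = p - 11, so p = 22 and Q = 11.
Δp = 22 − 21 = +1.

+1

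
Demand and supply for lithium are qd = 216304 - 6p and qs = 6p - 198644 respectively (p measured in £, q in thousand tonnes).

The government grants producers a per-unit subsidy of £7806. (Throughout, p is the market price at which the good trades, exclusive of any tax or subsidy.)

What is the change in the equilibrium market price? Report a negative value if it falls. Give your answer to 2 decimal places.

-3903.00

Solve the original market: 216304 - 6p = 6p - 198644, hence p = 34579 and q = 8830.
Since sellers receive the price plus the subsidy, the effective supply curve becomes qs = 6p - 151808.
Equate the new curves: 216304 - 6p = 6p - 151808, giving 368112 = 12p, p = 30676, q = 32248.
Δp = 30676 − 34579 = -3903.00.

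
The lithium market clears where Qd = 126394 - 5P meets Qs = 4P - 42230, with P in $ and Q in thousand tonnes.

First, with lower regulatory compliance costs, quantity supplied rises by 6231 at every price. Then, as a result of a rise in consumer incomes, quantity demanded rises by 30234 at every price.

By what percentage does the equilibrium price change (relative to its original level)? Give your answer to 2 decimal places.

+14.23

Initially, 126394 - 5P = 4P - 42230, so 168624 = 9P and P = 18736, Q = 32714.
With the change applied: demand Qd = 156628 - 5P, supply Qs = 4P - 35999.
Equate the new curves: 156628 - 5P = 4P - 35999, giving 192627 = 9P, P = 21403, Q = 49613.
%ΔP = (21403 − 18736) / 18736 × 100 = +14.23%.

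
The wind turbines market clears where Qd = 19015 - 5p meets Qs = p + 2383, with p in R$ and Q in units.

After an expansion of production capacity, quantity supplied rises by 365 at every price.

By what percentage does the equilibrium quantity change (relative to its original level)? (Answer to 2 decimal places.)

+5.90

Original equilibrium: 19015 - 5p = p + 2383 gives 16632 = 6p, so p = 2772 and Q = 5155.
The shock moves the curves to Qd = 19015 - 5p and Qs = p + 2748.
Equate the new curves: 19015 - 5p = p + 2748, giving 16267 = 6p, p = 16267/6 ≈ 2711.1667, Q = 32755/6 ≈ 5459.1667.
%ΔQ = (5459.1667 − 5155) / 5155 × 100 = +5.90%.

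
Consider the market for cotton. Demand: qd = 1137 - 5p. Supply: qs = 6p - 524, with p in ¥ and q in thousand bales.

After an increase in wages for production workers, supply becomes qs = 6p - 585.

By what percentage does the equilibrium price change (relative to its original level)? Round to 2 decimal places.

Original equilibrium: 1137 - 5p = 6p - 524 gives 1661 = 11p, so p = 151 and q = 382.
After the shift, demand is qd = 1137 - 5p and supply is qs = 6p - 585.
Setting them equal: 1137 - 5p = 6p - 585 → 1722 = 11p, so p = 1722/11 ≈ 156.5455 and q = 3897/11 ≈ 354.2727.
%Δp = (156.5455 − 151) / 151 × 100 = +3.67%.

+3.67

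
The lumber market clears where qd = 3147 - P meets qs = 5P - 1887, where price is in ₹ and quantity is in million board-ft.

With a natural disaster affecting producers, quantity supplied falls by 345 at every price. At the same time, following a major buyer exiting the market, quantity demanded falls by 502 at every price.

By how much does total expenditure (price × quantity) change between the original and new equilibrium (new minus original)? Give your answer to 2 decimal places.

-447165.86

Original equilibrium: 3147 - P = 5P - 1887 gives 5034 = 6P, so P = 839 and q = 2308.
The new curves are qd = 2645 - P (demand) and qs = 5P - 2232 (supply).
Equate the new curves: 2645 - P = 5P - 2232, giving 4877 = 6P, P = 4877/6 ≈ 812.8333, q = 10993/6 ≈ 1832.1667.
Expenditure moves from 839×2308 = 1936412 to 812.8333×1832.1667 = 1489246.1389; change = -447165.86.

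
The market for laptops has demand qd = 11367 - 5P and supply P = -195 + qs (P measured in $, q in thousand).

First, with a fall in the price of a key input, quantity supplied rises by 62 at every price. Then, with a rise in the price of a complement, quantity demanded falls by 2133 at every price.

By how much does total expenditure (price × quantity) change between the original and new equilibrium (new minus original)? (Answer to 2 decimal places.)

-1207104.47

Solve the original market: 11367 - 5P = P + 195, hence P = 1862 and q = 2057.
With the change applied: demand qd = 9234 - 5P, supply qs = P + 257.
New equilibrium: 9234 - 5P = P + 257 ⇒ 8977 = 6P ⇒ P = 8977/6 ≈ 1496.1667, q = 10519/6 ≈ 1753.1667.
Expenditure moves from 1862×2057 = 3830134 to 1496.1667×1753.1667 = 2623029.5278; change = -1207104.47.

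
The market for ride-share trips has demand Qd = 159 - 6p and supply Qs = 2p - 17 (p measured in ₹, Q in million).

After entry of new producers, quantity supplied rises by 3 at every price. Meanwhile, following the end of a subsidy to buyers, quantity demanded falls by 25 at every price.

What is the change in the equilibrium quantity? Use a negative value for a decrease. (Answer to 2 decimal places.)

Before the shock: 159 - 6p = 2p - 17 ⇒ 176 = 8p ⇒ p = 22, Q = 27.
The new curves are Qd = 134 - 6p (demand) and Qs = 2p - 14 (supply).
New equilibrium: 134 - 6p = 2p - 14 ⇒ 148 = 8p ⇒ p = 18.5, Q = 23.
ΔQ = 23 − 27 = -4.00.

-4.00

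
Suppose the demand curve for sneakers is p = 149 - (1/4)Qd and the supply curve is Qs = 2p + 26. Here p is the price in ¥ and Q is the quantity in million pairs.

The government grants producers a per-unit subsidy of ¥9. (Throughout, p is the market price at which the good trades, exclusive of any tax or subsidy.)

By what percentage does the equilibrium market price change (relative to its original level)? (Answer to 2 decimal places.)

Solve the original market: 596 - 4p = 2p + 26, hence p = 95 and Q = 216.
Since sellers receive the price plus the subsidy, the effective supply curve becomes Qs = 2p + 44.
Clearing the new market: 596 - 4p = 2p + 44, so p = 92 and Q = 228.
%Δp = (92 − 95) / 95 × 100 = -3.16%.

-3.16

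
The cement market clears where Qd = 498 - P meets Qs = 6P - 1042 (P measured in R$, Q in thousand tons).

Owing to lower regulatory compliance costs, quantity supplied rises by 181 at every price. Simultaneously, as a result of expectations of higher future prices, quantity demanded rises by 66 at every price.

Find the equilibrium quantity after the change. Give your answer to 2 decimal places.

Initially, 498 - P = 6P - 1042, so 1540 = 7P and P = 220, Q = 278.
The shock moves the curves to Qd = 564 - P and Qs = 6P - 861.
Setting them equal: 564 - P = 6P - 861 → 1425 = 7P, so P = 1425/7 ≈ 203.5714 and Q = 2523/7 ≈ 360.4286.

360.43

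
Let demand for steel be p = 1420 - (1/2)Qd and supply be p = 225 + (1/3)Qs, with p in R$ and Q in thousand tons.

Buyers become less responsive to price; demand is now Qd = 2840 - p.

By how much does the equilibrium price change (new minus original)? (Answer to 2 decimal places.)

+175.75

Original equilibrium: 2840 - 2p = 3p - 675 gives 3515 = 5p, so p = 703 and Q = 1434.
With the change applied: demand Qd = 2840 - p, supply Qs = 3p - 675.
Equate the new curves: 2840 - p = 3p - 675, giving 3515 = 4p, p = 878.75, Q = 1961.25.
Δp = 878.75 − 703 = +175.75.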